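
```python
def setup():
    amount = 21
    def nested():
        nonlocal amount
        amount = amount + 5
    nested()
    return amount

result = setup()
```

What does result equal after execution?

Step 1: setup() sets amount = 21.
Step 2: nested() uses nonlocal to modify amount in setup's scope: amount = 21 + 5 = 26.
Step 3: setup() returns the modified amount = 26

The answer is 26.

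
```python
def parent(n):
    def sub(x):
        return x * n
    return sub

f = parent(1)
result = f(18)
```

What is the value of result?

Step 1: parent(1) creates a closure capturing n = 1.
Step 2: f(18) computes 18 * 1 = 18.
Step 3: result = 18

The answer is 18.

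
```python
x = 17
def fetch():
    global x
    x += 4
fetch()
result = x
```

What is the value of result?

Step 1: x = 17 globally.
Step 2: fetch() modifies global x: x += 4 = 21.
Step 3: result = 21

The answer is 21.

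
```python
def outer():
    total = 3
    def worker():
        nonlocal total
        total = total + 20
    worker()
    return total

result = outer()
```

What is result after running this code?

Step 1: outer() sets total = 3.
Step 2: worker() uses nonlocal to modify total in outer's scope: total = 3 + 20 = 23.
Step 3: outer() returns the modified total = 23

The answer is 23.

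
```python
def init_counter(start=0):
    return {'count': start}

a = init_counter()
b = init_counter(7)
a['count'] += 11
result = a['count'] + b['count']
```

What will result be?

Step 1: init_counter() returns a new dict each call (immutable default 0).
Step 2: a = {'count': 0}, b = {'count': 7}.
Step 3: a['count'] += 11 = 11. result = 11 + 7 = 18

The answer is 18.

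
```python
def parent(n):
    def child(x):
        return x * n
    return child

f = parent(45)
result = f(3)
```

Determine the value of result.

Step 1: parent(45) creates a closure capturing n = 45.
Step 2: f(3) computes 3 * 45 = 135.
Step 3: result = 135

The answer is 135.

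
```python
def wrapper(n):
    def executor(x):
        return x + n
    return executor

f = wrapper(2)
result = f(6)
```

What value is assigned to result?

Step 1: wrapper(2) creates a closure that captures n = 2.
Step 2: f(6) calls the closure with x = 6, returning 6 + 2 = 8.
Step 3: result = 8

The answer is 8.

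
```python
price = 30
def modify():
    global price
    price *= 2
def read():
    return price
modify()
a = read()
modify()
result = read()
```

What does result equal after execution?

Step 1: price = 30.
Step 2: First modify(): price = 30 * 2 = 60.
Step 3: Second modify(): price = 60 * 2 = 120.
Step 4: read() returns 120

The answer is 120.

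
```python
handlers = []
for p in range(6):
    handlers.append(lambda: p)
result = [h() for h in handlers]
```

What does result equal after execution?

Step 1: All 6 lambdas share the same variable p.
Step 2: After the loop, p = 5.
Step 3: Each call returns 5. result = [5, 5, 5, 5, 5, 5]

The answer is [5, 5, 5, 5, 5, 5].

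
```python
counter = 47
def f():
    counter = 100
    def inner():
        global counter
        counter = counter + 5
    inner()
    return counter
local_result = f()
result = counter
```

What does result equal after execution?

Step 1: Global counter = 47. f() creates local counter = 100.
Step 2: inner() declares global counter and adds 5: global counter = 47 + 5 = 52.
Step 3: f() returns its local counter = 100 (unaffected by inner).
Step 4: result = global counter = 52

The answer is 52.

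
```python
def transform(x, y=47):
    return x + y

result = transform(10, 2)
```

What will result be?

Step 1: transform(10, 2) overrides default y with 2.
Step 2: Returns 10 + 2 = 12.
Step 3: result = 12

The answer is 12.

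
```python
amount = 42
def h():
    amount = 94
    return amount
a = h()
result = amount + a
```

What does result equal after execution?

Step 1: Global amount = 42. h() returns local amount = 94.
Step 2: a = 94. Global amount still = 42.
Step 3: result = 42 + 94 = 136

The answer is 136.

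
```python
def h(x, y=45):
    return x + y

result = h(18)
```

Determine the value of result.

Step 1: h(18) uses default y = 45.
Step 2: Returns 18 + 45 = 63.
Step 3: result = 63

The answer is 63.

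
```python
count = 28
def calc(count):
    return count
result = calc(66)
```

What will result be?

Step 1: Global count = 28.
Step 2: calc(66) takes parameter count = 66, which shadows the global.
Step 3: result = 66

The answer is 66.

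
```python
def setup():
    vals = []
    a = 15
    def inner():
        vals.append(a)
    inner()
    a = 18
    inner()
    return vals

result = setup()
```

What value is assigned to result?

Step 1: a = 15. inner() appends current a to vals.
Step 2: First inner(): appends 15. Then a = 18.
Step 3: Second inner(): appends 18 (closure sees updated a). result = [15, 18]

The answer is [15, 18].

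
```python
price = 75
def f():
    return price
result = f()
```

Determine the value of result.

Step 1: price = 75 is defined in the global scope.
Step 2: f() looks up price. No local price exists, so Python checks the global scope via LEGB rule and finds price = 75.
Step 3: result = 75

The answer is 75.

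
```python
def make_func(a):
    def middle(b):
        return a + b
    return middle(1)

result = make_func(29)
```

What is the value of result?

Step 1: make_func(29) passes a = 29.
Step 2: middle(1) has b = 1, reads a = 29 from enclosing.
Step 3: result = 29 + 1 = 30

The answer is 30.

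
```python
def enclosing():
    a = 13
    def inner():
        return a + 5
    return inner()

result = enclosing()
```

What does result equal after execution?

Step 1: enclosing() defines a = 13.
Step 2: inner() reads a = 13 from enclosing scope, returns 13 + 5 = 18.
Step 3: result = 18

The answer is 18.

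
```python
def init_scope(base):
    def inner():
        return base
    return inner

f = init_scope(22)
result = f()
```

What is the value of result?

Step 1: init_scope(22) creates closure capturing base = 22.
Step 2: f() returns the captured base = 22.
Step 3: result = 22

The answer is 22.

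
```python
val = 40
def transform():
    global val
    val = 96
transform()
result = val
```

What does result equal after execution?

Step 1: val = 40 globally.
Step 2: transform() declares global val and sets it to 96.
Step 3: After transform(), global val = 96. result = 96

The answer is 96.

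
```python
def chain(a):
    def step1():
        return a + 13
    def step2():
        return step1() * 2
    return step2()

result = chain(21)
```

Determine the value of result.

Step 1: chain(21) captures a = 21.
Step 2: step2() calls step1() which returns 21 + 13 = 34.
Step 3: step2() returns 34 * 2 = 68

The answer is 68.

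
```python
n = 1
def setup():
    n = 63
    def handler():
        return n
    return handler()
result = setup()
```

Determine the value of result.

Step 1: n = 1 globally, but setup() defines n = 63 locally.
Step 2: handler() looks up n. Not in local scope, so checks enclosing scope (setup) and finds n = 63.
Step 3: result = 63

The answer is 63.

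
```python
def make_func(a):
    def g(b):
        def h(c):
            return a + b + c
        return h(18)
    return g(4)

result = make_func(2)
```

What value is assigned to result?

Step 1: a = 2, b = 4, c = 18 across three nested scopes.
Step 2: h() accesses all three via LEGB rule.
Step 3: result = 2 + 4 + 18 = 24

The answer is 24.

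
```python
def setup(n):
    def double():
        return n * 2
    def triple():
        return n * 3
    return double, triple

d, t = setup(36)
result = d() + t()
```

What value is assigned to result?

Step 1: Both closures capture the same n = 36.
Step 2: d() = 36 * 2 = 72, t() = 36 * 3 = 108.
Step 3: result = 72 + 108 = 180

The answer is 180.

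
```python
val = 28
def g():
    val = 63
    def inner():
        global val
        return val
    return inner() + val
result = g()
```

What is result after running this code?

Step 1: Global val = 28. g() shadows with local val = 63.
Step 2: inner() uses global keyword, so inner() returns global val = 28.
Step 3: g() returns 28 + 63 = 91

The answer is 91.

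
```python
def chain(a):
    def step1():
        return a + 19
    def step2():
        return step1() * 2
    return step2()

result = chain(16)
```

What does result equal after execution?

Step 1: chain(16) captures a = 16.
Step 2: step2() calls step1() which returns 16 + 19 = 35.
Step 3: step2() returns 35 * 2 = 70

The answer is 70.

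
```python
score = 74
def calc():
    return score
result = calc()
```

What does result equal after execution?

Step 1: score = 74 is defined in the global scope.
Step 2: calc() looks up score. No local score exists, so Python checks the global scope via LEGB rule and finds score = 74.
Step 3: result = 74

The answer is 74.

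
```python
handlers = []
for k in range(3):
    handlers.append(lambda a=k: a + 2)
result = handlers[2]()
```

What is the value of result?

Step 1: Default argument a=k captures k's value at definition time.
Step 2: handlers[2] was defined when k = 2, so a defaults to 2.
Step 3: result = 2 + 2 = 4 (default arg fixes the late binding issue)

The answer is 4.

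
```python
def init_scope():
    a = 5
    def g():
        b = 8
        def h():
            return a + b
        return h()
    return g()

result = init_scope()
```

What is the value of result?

Step 1: init_scope() defines a = 5. g() defines b = 8.
Step 2: h() accesses both from enclosing scopes: a = 5, b = 8.
Step 3: result = 5 + 8 = 13

The answer is 13.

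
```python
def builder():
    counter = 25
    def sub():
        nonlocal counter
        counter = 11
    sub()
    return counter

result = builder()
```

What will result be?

Step 1: builder() sets counter = 25.
Step 2: sub() uses nonlocal to reassign counter = 11.
Step 3: result = 11

The answer is 11.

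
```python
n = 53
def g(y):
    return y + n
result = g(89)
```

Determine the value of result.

Step 1: n = 53 is defined globally.
Step 2: g(89) uses parameter y = 89 and looks up n from global scope = 53.
Step 3: result = 89 + 53 = 142

The answer is 142.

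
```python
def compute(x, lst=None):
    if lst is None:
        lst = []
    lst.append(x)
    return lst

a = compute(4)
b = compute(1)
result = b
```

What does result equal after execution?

Step 1: None default with guard creates a NEW list each call.
Step 2: a = [4] (fresh list). b = [1] (another fresh list).
Step 3: result = [1] (this is the fix for mutable default)

The answer is [1].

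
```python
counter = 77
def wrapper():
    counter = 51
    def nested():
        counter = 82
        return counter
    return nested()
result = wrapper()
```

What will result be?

Step 1: Three scopes define counter: global (77), wrapper (51), nested (82).
Step 2: nested() has its own local counter = 82, which shadows both enclosing and global.
Step 3: result = 82 (local wins in LEGB)

The answer is 82.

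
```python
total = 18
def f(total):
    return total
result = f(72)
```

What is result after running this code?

Step 1: Global total = 18.
Step 2: f(72) takes parameter total = 72, which shadows the global.
Step 3: result = 72

The answer is 72.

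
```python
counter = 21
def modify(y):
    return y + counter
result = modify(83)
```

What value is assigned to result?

Step 1: counter = 21 is defined globally.
Step 2: modify(83) uses parameter y = 83 and looks up counter from global scope = 21.
Step 3: result = 83 + 21 = 104

The answer is 104.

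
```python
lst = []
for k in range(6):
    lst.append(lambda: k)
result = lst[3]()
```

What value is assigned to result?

Step 1: The loop creates 6 lambdas, all referencing the same variable k.
Step 2: After the loop, k = 5 (final value).
Step 3: lst[3]() looks up k at call time and finds 5. This is the late binding gotcha. result = 5

The answer is 5.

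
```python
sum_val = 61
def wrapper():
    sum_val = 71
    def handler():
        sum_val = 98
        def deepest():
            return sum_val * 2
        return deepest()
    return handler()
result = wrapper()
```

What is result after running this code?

Step 1: deepest() looks up sum_val through LEGB: not local, finds sum_val = 98 in enclosing handler().
Step 2: Returns 98 * 2 = 196.
Step 3: result = 196

The answer is 196.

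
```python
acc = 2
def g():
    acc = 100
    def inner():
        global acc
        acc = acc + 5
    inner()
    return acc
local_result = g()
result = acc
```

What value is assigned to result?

Step 1: Global acc = 2. g() creates local acc = 100.
Step 2: inner() declares global acc and adds 5: global acc = 2 + 5 = 7.
Step 3: g() returns its local acc = 100 (unaffected by inner).
Step 4: result = global acc = 7

The answer is 7.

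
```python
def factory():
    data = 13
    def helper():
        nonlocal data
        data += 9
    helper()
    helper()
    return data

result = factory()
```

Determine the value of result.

Step 1: data starts at 13.
Step 2: helper() is called 2 times, each adding 9.
Step 3: data = 13 + 9 * 2 = 31

The answer is 31.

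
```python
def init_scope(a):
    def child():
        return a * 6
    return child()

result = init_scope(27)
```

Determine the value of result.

Step 1: init_scope(27) binds parameter a = 27.
Step 2: child() accesses a = 27 from enclosing scope.
Step 3: result = 27 * 6 = 162

The answer is 162.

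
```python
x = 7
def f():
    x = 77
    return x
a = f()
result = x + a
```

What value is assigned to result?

Step 1: Global x = 7. f() returns local x = 77.
Step 2: a = 77. Global x still = 7.
Step 3: result = 7 + 77 = 84

The answer is 84.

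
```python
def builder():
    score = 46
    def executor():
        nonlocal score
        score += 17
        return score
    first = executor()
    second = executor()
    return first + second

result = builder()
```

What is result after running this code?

Step 1: score starts at 46.
Step 2: First call: score = 46 + 17 = 63, returns 63.
Step 3: Second call: score = 63 + 17 = 80, returns 80.
Step 4: result = 63 + 80 = 143

The answer is 143.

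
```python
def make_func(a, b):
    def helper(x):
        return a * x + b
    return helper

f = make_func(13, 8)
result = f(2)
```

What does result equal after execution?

Step 1: make_func(13, 8) captures a = 13, b = 8.
Step 2: f(2) computes 13 * 2 + 8 = 34.
Step 3: result = 34

The answer is 34.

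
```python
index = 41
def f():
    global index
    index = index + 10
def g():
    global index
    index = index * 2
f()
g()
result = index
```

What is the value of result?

Step 1: index = 41.
Step 2: f() adds 10: index = 41 + 10 = 51.
Step 3: g() doubles: index = 51 * 2 = 102.
Step 4: result = 102

The answer is 102.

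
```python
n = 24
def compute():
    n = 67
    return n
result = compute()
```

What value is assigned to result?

Step 1: Global n = 24.
Step 2: compute() creates local n = 67, shadowing the global.
Step 3: Returns local n = 67. result = 67

The answer is 67.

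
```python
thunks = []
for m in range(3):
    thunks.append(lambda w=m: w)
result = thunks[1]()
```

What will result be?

Step 1: Default argument w=m captures m's value at each iteration.
Step 2: thunks[1] captured w = 1 when m was 1.
Step 3: result = 1

The answer is 1.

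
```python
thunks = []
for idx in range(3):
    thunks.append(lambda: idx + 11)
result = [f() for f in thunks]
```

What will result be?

Step 1: All lambdas capture idx by reference. After the loop, idx = 2.
Step 2: Each call returns 2 + 11 = 13.
Step 3: result = [13, 13, 13]

The answer is [13, 13, 13].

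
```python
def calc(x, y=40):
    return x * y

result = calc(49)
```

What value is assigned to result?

Step 1: calc(49) uses default y = 40.
Step 2: Returns 49 * 40 = 1960.
Step 3: result = 1960

The answer is 1960.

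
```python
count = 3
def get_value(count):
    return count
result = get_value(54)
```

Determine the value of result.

Step 1: Global count = 3.
Step 2: get_value(54) takes parameter count = 54, which shadows the global.
Step 3: result = 54

The answer is 54.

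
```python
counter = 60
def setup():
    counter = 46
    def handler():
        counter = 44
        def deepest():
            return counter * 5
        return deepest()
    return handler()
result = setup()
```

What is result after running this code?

Step 1: deepest() looks up counter through LEGB: not local, finds counter = 44 in enclosing handler().
Step 2: Returns 44 * 5 = 220.
Step 3: result = 220

The answer is 220.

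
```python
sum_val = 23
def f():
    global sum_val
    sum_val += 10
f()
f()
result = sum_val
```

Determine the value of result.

Step 1: sum_val = 23.
Step 2: First f(): sum_val = 23 + 10 = 33.
Step 3: Second f(): sum_val = 33 + 10 = 43. result = 43

The answer is 43.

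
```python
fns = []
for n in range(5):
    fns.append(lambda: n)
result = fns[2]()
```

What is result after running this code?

Step 1: The loop creates 5 lambdas, all referencing the same variable n.
Step 2: After the loop, n = 4 (final value).
Step 3: fns[2]() looks up n at call time and finds 4. This is the late binding gotcha. result = 4

The answer is 4.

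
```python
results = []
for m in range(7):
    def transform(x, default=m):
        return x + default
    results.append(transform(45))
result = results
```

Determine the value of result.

Step 1: Default argument default=m is evaluated at function definition time.
Step 2: Each iteration creates transform with default = current m value.
Step 3: transform(45) returns 45 + default. results = [45, 46, 47, 48, 49, 50, 51]

The answer is [45, 46, 47, 48, 49, 50, 51].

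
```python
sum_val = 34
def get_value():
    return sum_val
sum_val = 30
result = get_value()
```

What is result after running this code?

Step 1: sum_val is first set to 34, then reassigned to 30.
Step 2: get_value() is called after the reassignment, so it looks up the current global sum_val = 30.
Step 3: result = 30

The answer is 30.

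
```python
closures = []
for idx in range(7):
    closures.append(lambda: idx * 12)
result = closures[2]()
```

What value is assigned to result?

Step 1: All lambdas reference the same variable idx (late binding).
Step 2: After the loop, idx = 6. Every lambda returns idx * 12.
Step 3: closures[2]() = 6 * 12 = 72

The answer is 72.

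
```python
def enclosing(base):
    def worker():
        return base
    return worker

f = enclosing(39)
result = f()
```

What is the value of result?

Step 1: enclosing(39) creates closure capturing base = 39.
Step 2: f() returns the captured base = 39.
Step 3: result = 39

The answer is 39.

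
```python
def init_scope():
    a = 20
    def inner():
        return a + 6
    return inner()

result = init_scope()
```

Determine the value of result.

Step 1: init_scope() defines a = 20.
Step 2: inner() reads a = 20 from enclosing scope, returns 20 + 6 = 26.
Step 3: result = 26

The answer is 26.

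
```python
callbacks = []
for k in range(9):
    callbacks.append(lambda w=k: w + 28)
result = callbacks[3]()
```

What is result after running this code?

Step 1: Default argument w=k captures k's value at definition time.
Step 2: callbacks[3] was defined when k = 3, so w defaults to 3.
Step 3: result = 3 + 28 = 31 (default arg fixes the late binding issue)

The answer is 31.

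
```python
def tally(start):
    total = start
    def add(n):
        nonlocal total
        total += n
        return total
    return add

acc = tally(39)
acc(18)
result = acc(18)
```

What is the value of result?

Step 1: tally(39) creates closure with total = 39.
Step 2: First acc(18): total = 39 + 18 = 57.
Step 3: Second acc(18): total = 57 + 18 = 75. result = 75

The answer is 75.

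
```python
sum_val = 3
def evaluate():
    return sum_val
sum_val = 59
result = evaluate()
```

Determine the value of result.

Step 1: sum_val is first set to 3, then reassigned to 59.
Step 2: evaluate() is called after the reassignment, so it looks up the current global sum_val = 59.
Step 3: result = 59

The answer is 59.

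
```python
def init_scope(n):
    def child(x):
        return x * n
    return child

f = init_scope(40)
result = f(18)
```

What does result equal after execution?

Step 1: init_scope(40) creates a closure capturing n = 40.
Step 2: f(18) computes 18 * 40 = 720.
Step 3: result = 720

The answer is 720.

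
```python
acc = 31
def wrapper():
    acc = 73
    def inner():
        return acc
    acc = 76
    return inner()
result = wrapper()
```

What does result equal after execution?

Step 1: wrapper() sets acc = 73, then later acc = 76.
Step 2: inner() is called after acc is reassigned to 76. Closures capture variables by reference, not by value.
Step 3: result = 76

The answer is 76.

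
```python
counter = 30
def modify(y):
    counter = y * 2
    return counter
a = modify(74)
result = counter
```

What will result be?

Step 1: Global counter = 30.
Step 2: modify(74) creates local counter = 74 * 2 = 148.
Step 3: Global counter unchanged because no global keyword. result = 30

The answer is 30.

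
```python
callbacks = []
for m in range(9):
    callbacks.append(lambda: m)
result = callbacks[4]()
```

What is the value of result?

Step 1: The loop creates 9 lambdas, all referencing the same variable m.
Step 2: After the loop, m = 8 (final value).
Step 3: callbacks[4]() looks up m at call time and finds 8. This is the late binding gotcha. result = 8

The answer is 8.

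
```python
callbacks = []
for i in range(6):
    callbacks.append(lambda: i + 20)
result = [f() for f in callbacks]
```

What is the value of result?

Step 1: All lambdas capture i by reference. After the loop, i = 5.
Step 2: Each call returns 5 + 20 = 25.
Step 3: result = [25, 25, 25, 25, 25, 25]

The answer is [25, 25, 25, 25, 25, 25].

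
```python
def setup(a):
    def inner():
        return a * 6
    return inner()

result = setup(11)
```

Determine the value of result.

Step 1: setup(11) binds parameter a = 11.
Step 2: inner() accesses a = 11 from enclosing scope.
Step 3: result = 11 * 6 = 66

The answer is 66.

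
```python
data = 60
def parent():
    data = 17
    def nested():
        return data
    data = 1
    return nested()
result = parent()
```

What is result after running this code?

Step 1: parent() sets data = 17, then later data = 1.
Step 2: nested() is called after data is reassigned to 1. Closures capture variables by reference, not by value.
Step 3: result = 1

The answer is 1.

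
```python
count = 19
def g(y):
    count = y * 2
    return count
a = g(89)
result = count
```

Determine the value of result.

Step 1: Global count = 19.
Step 2: g(89) creates local count = 89 * 2 = 178.
Step 3: Global count unchanged because no global keyword. result = 19

The answer is 19.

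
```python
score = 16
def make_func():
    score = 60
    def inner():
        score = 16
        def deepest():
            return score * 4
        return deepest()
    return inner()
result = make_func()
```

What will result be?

Step 1: deepest() looks up score through LEGB: not local, finds score = 16 in enclosing inner().
Step 2: Returns 16 * 4 = 64.
Step 3: result = 64

The answer is 64.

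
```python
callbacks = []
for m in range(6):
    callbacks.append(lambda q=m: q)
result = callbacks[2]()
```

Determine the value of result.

Step 1: Default argument q=m captures m's value at each iteration.
Step 2: callbacks[2] captured q = 2 when m was 2.
Step 3: result = 2

The answer is 2.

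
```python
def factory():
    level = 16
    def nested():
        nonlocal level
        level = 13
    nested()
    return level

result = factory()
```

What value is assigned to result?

Step 1: factory() sets level = 16.
Step 2: nested() uses nonlocal to reassign level = 13.
Step 3: result = 13

The answer is 13.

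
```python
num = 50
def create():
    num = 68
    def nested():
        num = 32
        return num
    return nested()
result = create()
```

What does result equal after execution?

Step 1: Three scopes define num: global (50), create (68), nested (32).
Step 2: nested() has its own local num = 32, which shadows both enclosing and global.
Step 3: result = 32 (local wins in LEGB)

The answer is 32.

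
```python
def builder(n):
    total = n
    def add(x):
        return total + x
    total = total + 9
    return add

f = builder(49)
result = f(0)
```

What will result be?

Step 1: builder(49) sets total = 49, then total = 49 + 9 = 58.
Step 2: Closures capture by reference, so add sees total = 58.
Step 3: f(0) returns 58 + 0 = 58

The answer is 58.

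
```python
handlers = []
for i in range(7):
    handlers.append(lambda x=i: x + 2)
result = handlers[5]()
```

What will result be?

Step 1: Default argument x=i captures i's value at definition time.
Step 2: handlers[5] was defined when i = 5, so x defaults to 5.
Step 3: result = 5 + 2 = 7 (default arg fixes the late binding issue)

The answer is 7.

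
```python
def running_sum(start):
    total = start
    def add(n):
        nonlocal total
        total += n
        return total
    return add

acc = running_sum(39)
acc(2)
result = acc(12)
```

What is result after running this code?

Step 1: running_sum(39) creates closure with total = 39.
Step 2: First acc(2): total = 39 + 2 = 41.
Step 3: Second acc(12): total = 41 + 12 = 53. result = 53

The answer is 53.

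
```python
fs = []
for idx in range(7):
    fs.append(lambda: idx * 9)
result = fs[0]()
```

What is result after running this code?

Step 1: All lambdas reference the same variable idx (late binding).
Step 2: After the loop, idx = 6. Every lambda returns idx * 9.
Step 3: fs[0]() = 6 * 9 = 54

The answer is 54.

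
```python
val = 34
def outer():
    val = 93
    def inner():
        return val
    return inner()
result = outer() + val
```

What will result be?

Step 1: Global val = 34. outer() shadows with val = 93.
Step 2: inner() returns enclosing val = 93. outer() = 93.
Step 3: result = 93 + global val (34) = 127

The answer is 127.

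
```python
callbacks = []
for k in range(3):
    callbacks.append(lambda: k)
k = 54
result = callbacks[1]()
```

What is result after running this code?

Step 1: Lambdas capture the variable k by reference, not by value.
Step 2: After the loop, k is reassigned to 54.
Step 3: callbacks[1]() looks up the current k = 54. result = 54

The answer is 54.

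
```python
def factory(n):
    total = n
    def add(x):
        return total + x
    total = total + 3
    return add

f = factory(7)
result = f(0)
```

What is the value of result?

Step 1: factory(7) sets total = 7, then total = 7 + 3 = 10.
Step 2: Closures capture by reference, so add sees total = 10.
Step 3: f(0) returns 10 + 0 = 10

The answer is 10.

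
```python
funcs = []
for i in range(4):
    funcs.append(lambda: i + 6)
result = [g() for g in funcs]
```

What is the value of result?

Step 1: All lambdas capture i by reference. After the loop, i = 3.
Step 2: Each call returns 3 + 6 = 9.
Step 3: result = [9, 9, 9, 9]

The answer is [9, 9, 9, 9].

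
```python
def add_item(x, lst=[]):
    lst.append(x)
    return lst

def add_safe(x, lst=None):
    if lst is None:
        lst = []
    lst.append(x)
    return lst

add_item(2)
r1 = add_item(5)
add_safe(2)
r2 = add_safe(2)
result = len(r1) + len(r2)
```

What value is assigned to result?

Step 1: add_item shares mutable default: after 2 calls, lst = [2, 5], len = 2.
Step 2: add_safe creates fresh list each time: r2 = [2], len = 1.
Step 3: result = 2 + 1 = 3

The answer is 3.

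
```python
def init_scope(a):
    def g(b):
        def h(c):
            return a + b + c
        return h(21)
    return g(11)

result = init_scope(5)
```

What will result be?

Step 1: a = 5, b = 11, c = 21 across three nested scopes.
Step 2: h() accesses all three via LEGB rule.
Step 3: result = 5 + 11 + 21 = 37

The answer is 37.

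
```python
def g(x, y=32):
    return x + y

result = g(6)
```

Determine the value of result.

Step 1: g(6) uses default y = 32.
Step 2: Returns 6 + 32 = 38.
Step 3: result = 38

The answer is 38.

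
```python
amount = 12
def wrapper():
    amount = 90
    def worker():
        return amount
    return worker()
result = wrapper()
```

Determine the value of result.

Step 1: amount = 12 globally, but wrapper() defines amount = 90 locally.
Step 2: worker() looks up amount. Not in local scope, so checks enclosing scope (wrapper) and finds amount = 90.
Step 3: result = 90

The answer is 90.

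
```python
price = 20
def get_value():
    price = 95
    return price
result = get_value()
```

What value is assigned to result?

Step 1: Global price = 20.
Step 2: get_value() creates local price = 95, shadowing the global.
Step 3: Returns local price = 95. result = 95

The answer is 95.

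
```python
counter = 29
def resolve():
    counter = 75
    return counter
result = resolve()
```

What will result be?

Step 1: Global counter = 29.
Step 2: resolve() creates local counter = 75, shadowing the global.
Step 3: Returns local counter = 75. result = 75

The answer is 75.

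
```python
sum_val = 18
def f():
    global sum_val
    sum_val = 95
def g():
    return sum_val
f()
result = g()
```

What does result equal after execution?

Step 1: sum_val = 18.
Step 2: f() sets global sum_val = 95.
Step 3: g() reads global sum_val = 95. result = 95

The answer is 95.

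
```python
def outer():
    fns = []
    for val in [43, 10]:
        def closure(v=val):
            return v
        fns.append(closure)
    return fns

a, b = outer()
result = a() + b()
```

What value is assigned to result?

Step 1: Default argument v=val captures val at each iteration.
Step 2: a() returns 43 (captured at first iteration), b() returns 10 (captured at second).
Step 3: result = 43 + 10 = 53

The answer is 53.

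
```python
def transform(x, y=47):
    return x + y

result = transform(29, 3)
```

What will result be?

Step 1: transform(29, 3) overrides default y with 3.
Step 2: Returns 29 + 3 = 32.
Step 3: result = 32

The answer is 32.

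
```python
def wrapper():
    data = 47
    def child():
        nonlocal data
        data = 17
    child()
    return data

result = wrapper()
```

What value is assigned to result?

Step 1: wrapper() sets data = 47.
Step 2: child() uses nonlocal to reassign data = 17.
Step 3: result = 17

The answer is 17.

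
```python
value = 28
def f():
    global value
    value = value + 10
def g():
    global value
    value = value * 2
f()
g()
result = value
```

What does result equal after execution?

Step 1: value = 28.
Step 2: f() adds 10: value = 28 + 10 = 38.
Step 3: g() doubles: value = 38 * 2 = 76.
Step 4: result = 76

The answer is 76.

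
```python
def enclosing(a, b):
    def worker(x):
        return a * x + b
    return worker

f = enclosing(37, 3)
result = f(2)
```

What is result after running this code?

Step 1: enclosing(37, 3) captures a = 37, b = 3.
Step 2: f(2) computes 37 * 2 + 3 = 77.
Step 3: result = 77

The answer is 77.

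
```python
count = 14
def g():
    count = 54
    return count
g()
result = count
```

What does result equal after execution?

Step 1: Global count = 14.
Step 2: g() creates local count = 54 (shadow, not modification).
Step 3: After g() returns, global count is unchanged. result = 14

The answer is 14.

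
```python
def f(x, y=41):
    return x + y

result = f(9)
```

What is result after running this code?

Step 1: f(9) uses default y = 41.
Step 2: Returns 9 + 41 = 50.
Step 3: result = 50

The answer is 50.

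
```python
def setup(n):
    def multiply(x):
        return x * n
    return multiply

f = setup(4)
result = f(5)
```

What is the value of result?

Step 1: setup(4) returns multiply closure with n = 4.
Step 2: f(5) computes 5 * 4 = 20.
Step 3: result = 20

The answer is 20.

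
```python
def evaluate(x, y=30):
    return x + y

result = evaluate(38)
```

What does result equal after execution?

Step 1: evaluate(38) uses default y = 30.
Step 2: Returns 38 + 30 = 68.
Step 3: result = 68

The answer is 68.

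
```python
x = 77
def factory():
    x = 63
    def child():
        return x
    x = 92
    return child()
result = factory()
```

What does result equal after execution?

Step 1: factory() sets x = 63, then later x = 92.
Step 2: child() is called after x is reassigned to 92. Closures capture variables by reference, not by value.
Step 3: result = 92

The answer is 92.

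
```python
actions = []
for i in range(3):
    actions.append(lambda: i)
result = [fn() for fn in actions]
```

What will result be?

Step 1: All 3 lambdas share the same variable i.
Step 2: After the loop, i = 2.
Step 3: Each call returns 2. result = [2, 2, 2]

The answer is [2, 2, 2].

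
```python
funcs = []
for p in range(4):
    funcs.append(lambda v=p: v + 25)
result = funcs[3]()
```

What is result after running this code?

Step 1: Default argument v=p captures p's value at definition time.
Step 2: funcs[3] was defined when p = 3, so v defaults to 3.
Step 3: result = 3 + 25 = 28 (default arg fixes the late binding issue)

The answer is 28.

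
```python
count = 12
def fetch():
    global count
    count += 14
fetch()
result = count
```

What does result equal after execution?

Step 1: count = 12 globally.
Step 2: fetch() modifies global count: count += 14 = 26.
Step 3: result = 26

The answer is 26.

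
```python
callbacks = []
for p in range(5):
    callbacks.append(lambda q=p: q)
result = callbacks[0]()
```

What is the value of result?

Step 1: Default argument q=p captures p's value at each iteration.
Step 2: callbacks[0] captured q = 0 when p was 0.
Step 3: result = 0

The answer is 0.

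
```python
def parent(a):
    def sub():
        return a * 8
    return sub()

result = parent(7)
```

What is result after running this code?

Step 1: parent(7) binds parameter a = 7.
Step 2: sub() accesses a = 7 from enclosing scope.
Step 3: result = 7 * 8 = 56

The answer is 56.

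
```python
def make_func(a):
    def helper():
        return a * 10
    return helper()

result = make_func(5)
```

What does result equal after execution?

Step 1: make_func(5) binds parameter a = 5.
Step 2: helper() accesses a = 5 from enclosing scope.
Step 3: result = 5 * 10 = 50

The answer is 50.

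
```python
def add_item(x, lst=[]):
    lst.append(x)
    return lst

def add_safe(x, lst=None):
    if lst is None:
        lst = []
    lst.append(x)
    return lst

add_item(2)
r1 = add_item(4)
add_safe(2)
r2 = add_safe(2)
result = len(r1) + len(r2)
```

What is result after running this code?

Step 1: add_item shares mutable default: after 2 calls, lst = [2, 4], len = 2.
Step 2: add_safe creates fresh list each time: r2 = [2], len = 1.
Step 3: result = 2 + 1 = 3

The answer is 3.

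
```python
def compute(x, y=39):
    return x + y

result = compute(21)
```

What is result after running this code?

Step 1: compute(21) uses default y = 39.
Step 2: Returns 21 + 39 = 60.
Step 3: result = 60

The answer is 60.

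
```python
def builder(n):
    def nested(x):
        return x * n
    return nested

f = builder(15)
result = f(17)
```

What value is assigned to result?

Step 1: builder(15) creates a closure capturing n = 15.
Step 2: f(17) computes 17 * 15 = 255.
Step 3: result = 255

The answer is 255.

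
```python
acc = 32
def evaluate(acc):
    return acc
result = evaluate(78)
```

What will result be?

Step 1: Global acc = 32.
Step 2: evaluate(78) takes parameter acc = 78, which shadows the global.
Step 3: result = 78

The answer is 78.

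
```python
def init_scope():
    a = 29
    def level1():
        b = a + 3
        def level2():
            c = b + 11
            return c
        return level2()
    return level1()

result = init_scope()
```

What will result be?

Step 1: a = 29. b = a + 3 = 32.
Step 2: c = b + 11 = 32 + 11 = 43.
Step 3: result = 43

The answer is 43.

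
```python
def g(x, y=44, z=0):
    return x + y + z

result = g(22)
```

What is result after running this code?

Step 1: g(22) uses defaults y = 44, z = 0.
Step 2: Returns 22 + 44 + 0 = 66.
Step 3: result = 66

The answer is 66.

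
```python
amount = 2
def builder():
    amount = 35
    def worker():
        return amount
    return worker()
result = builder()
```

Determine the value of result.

Step 1: amount = 2 globally, but builder() defines amount = 35 locally.
Step 2: worker() looks up amount. Not in local scope, so checks enclosing scope (builder) and finds amount = 35.
Step 3: result = 35

The answer is 35.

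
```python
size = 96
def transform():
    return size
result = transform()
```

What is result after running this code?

Step 1: size = 96 is defined in the global scope.
Step 2: transform() looks up size. No local size exists, so Python checks the global scope via LEGB rule and finds size = 96.
Step 3: result = 96

The answer is 96.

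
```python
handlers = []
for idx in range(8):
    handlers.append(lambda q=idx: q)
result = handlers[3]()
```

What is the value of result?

Step 1: Default argument q=idx captures idx's value at each iteration.
Step 2: handlers[3] captured q = 3 when idx was 3.
Step 3: result = 3

The answer is 3.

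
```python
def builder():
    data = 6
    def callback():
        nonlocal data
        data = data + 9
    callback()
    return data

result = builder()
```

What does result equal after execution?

Step 1: builder() sets data = 6.
Step 2: callback() uses nonlocal to modify data in builder's scope: data = 6 + 9 = 15.
Step 3: builder() returns the modified data = 15

The answer is 15.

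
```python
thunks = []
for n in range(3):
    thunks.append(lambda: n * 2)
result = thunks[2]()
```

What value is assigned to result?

Step 1: All lambdas reference the same variable n (late binding).
Step 2: After the loop, n = 2. Every lambda returns n * 2.
Step 3: thunks[2]() = 2 * 2 = 4

The answer is 4.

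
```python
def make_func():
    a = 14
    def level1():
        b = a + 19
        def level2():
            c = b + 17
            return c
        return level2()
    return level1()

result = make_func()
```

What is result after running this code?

Step 1: a = 14. b = a + 19 = 33.
Step 2: c = b + 17 = 33 + 17 = 50.
Step 3: result = 50

The answer is 50.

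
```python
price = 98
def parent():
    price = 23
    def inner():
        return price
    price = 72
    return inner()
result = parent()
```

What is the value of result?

Step 1: parent() sets price = 23, then later price = 72.
Step 2: inner() is called after price is reassigned to 72. Closures capture variables by reference, not by value.
Step 3: result = 72

The answer is 72.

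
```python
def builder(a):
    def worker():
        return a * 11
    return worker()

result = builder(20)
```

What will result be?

Step 1: builder(20) binds parameter a = 20.
Step 2: worker() accesses a = 20 from enclosing scope.
Step 3: result = 20 * 11 = 220

The answer is 220.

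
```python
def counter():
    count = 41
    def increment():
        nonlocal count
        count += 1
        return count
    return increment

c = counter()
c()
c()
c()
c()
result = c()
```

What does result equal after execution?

Step 1: counter() creates closure with count = 41.
Step 2: Each c() call increments count via nonlocal. After 5 calls: 41 + 5 = 46.
Step 3: result = 46

The answer is 46.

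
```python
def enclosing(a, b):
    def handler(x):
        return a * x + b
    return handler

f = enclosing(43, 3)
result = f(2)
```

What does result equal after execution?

Step 1: enclosing(43, 3) captures a = 43, b = 3.
Step 2: f(2) computes 43 * 2 + 3 = 89.
Step 3: result = 89

The answer is 89.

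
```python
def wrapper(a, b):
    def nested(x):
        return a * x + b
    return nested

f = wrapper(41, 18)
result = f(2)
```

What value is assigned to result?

Step 1: wrapper(41, 18) captures a = 41, b = 18.
Step 2: f(2) computes 41 * 2 + 18 = 100.
Step 3: result = 100

The answer is 100.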